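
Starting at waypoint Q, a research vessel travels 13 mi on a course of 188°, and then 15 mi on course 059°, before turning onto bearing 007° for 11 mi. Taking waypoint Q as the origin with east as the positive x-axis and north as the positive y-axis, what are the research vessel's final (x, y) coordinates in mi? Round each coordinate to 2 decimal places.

Leg 1 (188°, 13 mi): east 13 sin 188° = -1.81, north 13 cos 188° = -12.87
Leg 2 (059°, 15 mi): east 15 sin 59° = 12.86, north 15 cos 59° = 7.73
Leg 3 (007°, 11 mi): east 11 sin 7° = 1.34, north 11 cos 7° = 10.92
Summing: 12.39 mi east, 5.77 mi north → (12.39, 5.77).

(12.39, 5.77)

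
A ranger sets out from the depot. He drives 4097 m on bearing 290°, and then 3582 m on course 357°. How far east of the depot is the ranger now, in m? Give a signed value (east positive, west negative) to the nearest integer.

Leg 1 (290°, 4097 m): east 4097 sin 290° = -3849.92, north 4097 cos 290° = 1401.26
Leg 2 (357°, 3582 m): east 3582 sin 357° = -187.47, north 3582 cos 357° = 3577.09
Net east component: -4037.39 m.

-4037 m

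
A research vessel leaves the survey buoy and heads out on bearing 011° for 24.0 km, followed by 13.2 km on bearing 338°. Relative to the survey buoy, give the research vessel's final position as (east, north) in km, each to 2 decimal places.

(-0.37, 35.80)

Leg 1 (011°, 24.0 km): east 24.0 sin 11° = 4.58, north 24.0 cos 11° = 23.56
Leg 2 (338°, 13.2 km): east 13.2 sin 338° = -4.94, north 13.2 cos 338° = 12.24
Summing: -0.37 km east, 35.80 km north → (-0.37, 35.80).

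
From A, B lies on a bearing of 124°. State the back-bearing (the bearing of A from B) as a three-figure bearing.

304°

Back-bearing = 124° + 180° = 304°.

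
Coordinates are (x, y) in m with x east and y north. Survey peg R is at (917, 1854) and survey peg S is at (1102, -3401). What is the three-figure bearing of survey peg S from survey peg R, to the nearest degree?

178°

Δeast = 1102 − 917 = 185.00; Δnorth = -3401 − 1854 = -5255.00.
Bearing = atan2(Δeast, Δnorth) mod 360° = 177.98° ≈ 178°.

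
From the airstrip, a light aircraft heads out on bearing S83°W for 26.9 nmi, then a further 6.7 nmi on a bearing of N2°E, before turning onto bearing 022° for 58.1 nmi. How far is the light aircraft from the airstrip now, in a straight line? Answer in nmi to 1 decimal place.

57.5 nmi

Leg 1 (S83°W, 26.9 nmi): east 26.9 sin 263° = -26.70, north 26.9 cos 263° = -3.28
Leg 2 (N2°E, 6.7 nmi): east 6.7 sin 2° = 0.23, north 6.7 cos 2° = 6.70
Leg 3 (022°, 58.1 nmi): east 58.1 sin 22° = 21.76, north 58.1 cos 22° = 53.87
Net: -4.70 east, 57.29 north. Distance = √((-4.70)² + (57.29)²) = 57.480 nmi.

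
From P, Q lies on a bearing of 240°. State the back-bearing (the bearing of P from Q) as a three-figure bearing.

060°

Back-bearing = 240° − 180° = 060°.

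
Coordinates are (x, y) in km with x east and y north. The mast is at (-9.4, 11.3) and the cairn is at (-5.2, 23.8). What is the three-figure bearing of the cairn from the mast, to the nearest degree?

019°

Δeast = -5.2 − -9.4 = 4.20; Δnorth = 23.8 − 11.3 = 12.50.
Bearing = atan2(Δeast, Δnorth) mod 360° = 18.57° ≈ 019°.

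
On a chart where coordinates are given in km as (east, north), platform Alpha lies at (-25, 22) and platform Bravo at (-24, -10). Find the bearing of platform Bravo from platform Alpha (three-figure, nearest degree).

178°

Δeast = -24 − -25 = 1.00; Δnorth = -10 − 22 = -32.00.
Bearing = atan2(Δeast, Δnorth) mod 360° = 178.21° ≈ 178°.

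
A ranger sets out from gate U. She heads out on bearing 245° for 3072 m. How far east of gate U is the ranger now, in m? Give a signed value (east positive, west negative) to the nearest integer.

Leg 1 (245°, 3072 m): east 3072 sin 245° = -2784.18, north 3072 cos 245° = -1298.28
Net east component: -2784.18 m.

-2784 m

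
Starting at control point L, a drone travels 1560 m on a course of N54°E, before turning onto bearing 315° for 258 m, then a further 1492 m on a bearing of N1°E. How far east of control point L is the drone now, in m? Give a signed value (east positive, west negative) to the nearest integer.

Leg 1 (N54°E, 1560 m): east 1560 sin 54° = 1262.07, north 1560 cos 54° = 916.94
Leg 2 (315°, 258 m): east 258 sin 315° = -182.43, north 258 cos 315° = 182.43
Leg 3 (N1°E, 1492 m): east 1492 sin 1° = 26.04, north 1492 cos 1° = 1491.77
Net east component: 1105.67 m.

1106 m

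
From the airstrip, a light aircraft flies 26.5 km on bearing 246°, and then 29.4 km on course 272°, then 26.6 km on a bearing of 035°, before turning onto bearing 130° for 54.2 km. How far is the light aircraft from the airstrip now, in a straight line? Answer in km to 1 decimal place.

23.0 km

Leg 1 (246°, 26.5 km): east 26.5 sin 246° = -24.21, north 26.5 cos 246° = -10.78
Leg 2 (272°, 29.4 km): east 29.4 sin 272° = -29.38, north 29.4 cos 272° = 1.03
Leg 3 (035°, 26.6 km): east 26.6 sin 35° = 15.26, north 26.6 cos 35° = 21.79
Leg 4 (130°, 54.2 km): east 54.2 sin 130° = 41.52, north 54.2 cos 130° = -34.84
Net: 3.19 east, -22.80 north. Distance = √((3.19)² + (-22.80)²) = 23.024 km.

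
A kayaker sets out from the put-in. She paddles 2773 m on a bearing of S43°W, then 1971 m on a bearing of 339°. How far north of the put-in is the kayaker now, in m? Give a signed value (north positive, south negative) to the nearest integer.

-188 m

Leg 1 (S43°W, 2773 m): east 2773 sin 223° = -1891.18, north 2773 cos 223° = -2028.04
Leg 2 (339°, 1971 m): east 1971 sin 339° = -706.34, north 1971 cos 339° = 1840.09
Net north component: -187.96 m.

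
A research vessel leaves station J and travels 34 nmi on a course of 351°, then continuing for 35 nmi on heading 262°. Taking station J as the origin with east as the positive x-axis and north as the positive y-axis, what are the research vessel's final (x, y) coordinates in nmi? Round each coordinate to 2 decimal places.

Leg 1 (351°, 34 nmi): east 34 sin 351° = -5.32, north 34 cos 351° = 33.58
Leg 2 (262°, 35 nmi): east 35 sin 262° = -34.66, north 35 cos 262° = -4.87
Summing: -39.98 nmi east, 28.71 nmi north → (-39.98, 28.71).

(-39.98, 28.71)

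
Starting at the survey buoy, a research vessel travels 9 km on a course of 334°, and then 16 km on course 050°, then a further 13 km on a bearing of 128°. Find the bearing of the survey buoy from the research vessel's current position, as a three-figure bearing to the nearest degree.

Leg 1 (334°, 9 km): east 9 sin 334° = -3.95, north 9 cos 334° = 8.09
Leg 2 (050°, 16 km): east 16 sin 50° = 12.26, north 16 cos 50° = 10.28
Leg 3 (128°, 13 km): east 13 sin 128° = 10.24, north 13 cos 128° = -8.00
Net displacement: 18.56 east, 10.37 north. Direction back to start is (-18.56, -10.37): bearing = atan2(-18.56, -10.37) mod 360° = 240.80° ≈ 241°.

241°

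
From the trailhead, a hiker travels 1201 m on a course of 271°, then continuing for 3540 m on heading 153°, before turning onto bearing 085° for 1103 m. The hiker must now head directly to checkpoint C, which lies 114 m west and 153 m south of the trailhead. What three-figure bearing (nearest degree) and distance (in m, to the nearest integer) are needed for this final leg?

Leg 1 (271°, 1201 m): east 1201 sin 271° = -1200.82, north 1201 cos 271° = 20.96
Leg 2 (153°, 3540 m): east 3540 sin 153° = 1607.13, north 3540 cos 153° = -3154.16
Leg 3 (085°, 1103 m): east 1103 sin 85° = 1098.80, north 1103 cos 85° = 96.13
Current position: (1505.11, -3037.07). Target: (-114, -153). Remaining: Δeast = -1619.11, Δnorth = 2884.07.
Bearing = atan2(-1619.11, 2884.07) mod 360° = 330.69°; distance = √((-1619.11)² + (2884.07)²) = 3307.474 m.

331°, 3307 m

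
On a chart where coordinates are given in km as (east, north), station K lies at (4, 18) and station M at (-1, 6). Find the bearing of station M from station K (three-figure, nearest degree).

203°

Δeast = -1 − 4 = -5.00; Δnorth = 6 − 18 = -12.00.
Bearing = atan2(Δeast, Δnorth) mod 360° = 202.62° ≈ 203°.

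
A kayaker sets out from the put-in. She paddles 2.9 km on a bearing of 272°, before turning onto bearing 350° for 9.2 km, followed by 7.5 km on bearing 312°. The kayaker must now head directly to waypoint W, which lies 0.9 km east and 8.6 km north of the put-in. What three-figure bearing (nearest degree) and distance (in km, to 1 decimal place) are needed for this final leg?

Leg 1 (272°, 2.9 km): east 2.9 sin 272° = -2.90, north 2.9 cos 272° = 0.10
Leg 2 (350°, 9.2 km): east 9.2 sin 350° = -1.60, north 9.2 cos 350° = 9.06
Leg 3 (312°, 7.5 km): east 7.5 sin 312° = -5.57, north 7.5 cos 312° = 5.02
Current position: (-10.07, 14.18). Target: (0.9, 8.6). Remaining: Δeast = 10.97, Δnorth = -5.58.
Bearing = atan2(10.97, -5.58) mod 360° = 116.96°; distance = √((10.97)² + (-5.58)²) = 12.307 km.

117°, 12.3 km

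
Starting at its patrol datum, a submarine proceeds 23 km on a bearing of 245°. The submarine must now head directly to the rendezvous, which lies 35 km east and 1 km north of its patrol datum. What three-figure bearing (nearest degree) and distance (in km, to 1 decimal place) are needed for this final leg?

079°, 56.9 km

Leg 1 (245°, 23 km): east 23 sin 245° = -20.85, north 23 cos 245° = -9.72
Current position: (-20.85, -9.72). Target: (35, 1). Remaining: Δeast = 55.85, Δnorth = 10.72.
Bearing = atan2(55.85, 10.72) mod 360° = 79.13°; distance = √((55.85)² + (10.72)²) = 56.865 km.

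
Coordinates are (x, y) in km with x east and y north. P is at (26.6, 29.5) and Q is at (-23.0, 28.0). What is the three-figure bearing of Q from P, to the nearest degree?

Δeast = -23.0 − 26.6 = -49.60; Δnorth = 28.0 − 29.5 = -1.50.
Bearing = atan2(Δeast, Δnorth) mod 360° = 268.27° ≈ 268°.

268°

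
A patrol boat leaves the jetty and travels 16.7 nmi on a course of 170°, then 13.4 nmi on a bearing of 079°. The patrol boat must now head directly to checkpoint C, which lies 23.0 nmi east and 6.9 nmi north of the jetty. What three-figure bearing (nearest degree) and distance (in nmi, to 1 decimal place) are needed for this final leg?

018°, 21.9 nmi

Leg 1 (170°, 16.7 nmi): east 16.7 sin 170° = 2.90, north 16.7 cos 170° = -16.45
Leg 2 (079°, 13.4 nmi): east 13.4 sin 79° = 13.15, north 13.4 cos 79° = 2.56
Current position: (16.05, -13.89). Target: (23.0, 6.9). Remaining: Δeast = 6.95, Δnorth = 20.79.
Bearing = atan2(6.95, 20.79) mod 360° = 18.48°; distance = √((6.95)² + (20.79)²) = 21.919 nmi.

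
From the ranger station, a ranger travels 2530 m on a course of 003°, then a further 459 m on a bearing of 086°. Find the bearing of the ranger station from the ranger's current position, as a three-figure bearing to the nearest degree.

Leg 1 (003°, 2530 m): east 2530 sin 3° = 132.41, north 2530 cos 3° = 2526.53
Leg 2 (086°, 459 m): east 459 sin 86° = 457.88, north 459 cos 86° = 32.02
Net displacement: 590.29 east, 2558.55 north. Direction back to start is (-590.29, -2558.55): bearing = atan2(-590.29, -2558.55) mod 360° = 192.99° ≈ 193°.

193°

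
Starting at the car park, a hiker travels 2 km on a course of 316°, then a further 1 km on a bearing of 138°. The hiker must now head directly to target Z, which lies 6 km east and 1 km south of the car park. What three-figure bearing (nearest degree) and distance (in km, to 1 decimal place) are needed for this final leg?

104°, 6.9 km

Leg 1 (316°, 2 km): east 2 sin 316° = -1.39, north 2 cos 316° = 1.44
Leg 2 (138°, 1 km): east 1 sin 138° = 0.67, north 1 cos 138° = -0.74
Current position: (-0.72, 0.70). Target: (6, -1). Remaining: Δeast = 6.72, Δnorth = -1.70.
Bearing = atan2(6.72, -1.70) mod 360° = 104.16°; distance = √((6.72)² + (-1.70)²) = 6.931 km.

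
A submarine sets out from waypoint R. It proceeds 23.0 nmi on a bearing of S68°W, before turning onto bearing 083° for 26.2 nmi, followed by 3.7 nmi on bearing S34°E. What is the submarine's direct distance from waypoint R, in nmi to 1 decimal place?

Leg 1 (S68°W, 23.0 nmi): east 23.0 sin 248° = -21.33, north 23.0 cos 248° = -8.62
Leg 2 (083°, 26.2 nmi): east 26.2 sin 83° = 26.00, north 26.2 cos 83° = 3.19
Leg 3 (S34°E, 3.7 nmi): east 3.7 sin 146° = 2.07, north 3.7 cos 146° = -3.07
Net: 6.75 east, -8.49 north. Distance = √((6.75)² + (-8.49)²) = 10.846 nmi.

10.8 nmi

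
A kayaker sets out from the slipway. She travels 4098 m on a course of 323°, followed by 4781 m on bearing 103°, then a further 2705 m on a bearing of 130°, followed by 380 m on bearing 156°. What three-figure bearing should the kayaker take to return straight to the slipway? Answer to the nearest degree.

269°

Leg 1 (323°, 4098 m): east 4098 sin 323° = -2466.24, north 4098 cos 323° = 3272.81
Leg 2 (103°, 4781 m): east 4781 sin 103° = 4658.46, north 4781 cos 103° = -1075.49
Leg 3 (130°, 2705 m): east 2705 sin 130° = 2072.15, north 2705 cos 130° = -1738.74
Leg 4 (156°, 380 m): east 380 sin 156° = 154.56, north 380 cos 156° = -347.15
Net displacement: 4418.94 east, 111.43 north. Direction back to start is (-4418.94, -111.43): bearing = atan2(-4418.94, -111.43) mod 360° = 268.56° ≈ 269°.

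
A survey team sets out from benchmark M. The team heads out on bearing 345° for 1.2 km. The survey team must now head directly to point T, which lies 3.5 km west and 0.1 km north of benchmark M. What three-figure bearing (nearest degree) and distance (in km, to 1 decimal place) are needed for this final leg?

252°, 3.4 km

Leg 1 (345°, 1.2 km): east 1.2 sin 345° = -0.31, north 1.2 cos 345° = 1.16
Current position: (-0.31, 1.16). Target: (-3.5, 0.1). Remaining: Δeast = -3.19, Δnorth = -1.06.
Bearing = atan2(-3.19, -1.06) mod 360° = 251.63°; distance = √((-3.19)² + (-1.06)²) = 3.361 km.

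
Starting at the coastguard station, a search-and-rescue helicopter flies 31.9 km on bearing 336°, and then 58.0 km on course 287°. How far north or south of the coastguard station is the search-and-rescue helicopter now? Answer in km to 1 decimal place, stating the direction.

Leg 1 (336°, 31.9 km): east 31.9 sin 336° = -12.97, north 31.9 cos 336° = 29.14
Leg 2 (287°, 58.0 km): east 58.0 sin 287° = -55.47, north 58.0 cos 287° = 16.96
Net north component: 46.10 km.

46.1 km north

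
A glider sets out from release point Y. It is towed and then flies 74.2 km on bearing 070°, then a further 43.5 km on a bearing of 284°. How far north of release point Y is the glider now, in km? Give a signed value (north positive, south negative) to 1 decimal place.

35.9 km

Leg 1 (070°, 74.2 km): east 74.2 sin 70° = 69.73, north 74.2 cos 70° = 25.38
Leg 2 (284°, 43.5 km): east 43.5 sin 284° = -42.21, north 43.5 cos 284° = 10.52
Net north component: 35.90 km.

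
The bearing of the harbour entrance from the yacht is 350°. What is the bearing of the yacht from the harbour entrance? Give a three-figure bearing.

170°

Back-bearing = 350° − 180° = 170°.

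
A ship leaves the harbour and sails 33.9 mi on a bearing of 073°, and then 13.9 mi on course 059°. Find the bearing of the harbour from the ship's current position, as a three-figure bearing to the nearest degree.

249°

Leg 1 (073°, 33.9 mi): east 33.9 sin 73° = 32.42, north 33.9 cos 73° = 9.91
Leg 2 (059°, 13.9 mi): east 13.9 sin 59° = 11.91, north 13.9 cos 59° = 7.16
Net displacement: 44.33 east, 17.07 north. Direction back to start is (-44.33, -17.07): bearing = atan2(-44.33, -17.07) mod 360° = 248.94° ≈ 249°.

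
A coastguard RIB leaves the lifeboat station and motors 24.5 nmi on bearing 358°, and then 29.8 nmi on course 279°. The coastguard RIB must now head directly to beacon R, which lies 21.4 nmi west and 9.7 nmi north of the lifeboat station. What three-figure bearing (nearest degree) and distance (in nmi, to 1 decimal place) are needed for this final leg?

155°, 21.4 nmi

Leg 1 (358°, 24.5 nmi): east 24.5 sin 358° = -0.86, north 24.5 cos 358° = 24.49
Leg 2 (279°, 29.8 nmi): east 29.8 sin 279° = -29.43, north 29.8 cos 279° = 4.66
Current position: (-30.29, 29.15). Target: (-21.4, 9.7). Remaining: Δeast = 8.89, Δnorth = -19.45.
Bearing = atan2(8.89, -19.45) mod 360° = 155.44°; distance = √((8.89)² + (-19.45)²) = 21.382 nmi.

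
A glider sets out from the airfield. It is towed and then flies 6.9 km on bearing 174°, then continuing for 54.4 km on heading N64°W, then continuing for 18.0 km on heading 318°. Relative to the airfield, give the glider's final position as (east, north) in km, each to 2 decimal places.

(-60.22, 30.36)

Leg 1 (174°, 6.9 km): east 6.9 sin 174° = 0.72, north 6.9 cos 174° = -6.86
Leg 2 (N64°W, 54.4 km): east 54.4 sin 296° = -48.89, north 54.4 cos 296° = 23.85
Leg 3 (318°, 18.0 km): east 18.0 sin 318° = -12.04, north 18.0 cos 318° = 13.38
Summing: -60.22 km east, 30.36 km north → (-60.22, 30.36).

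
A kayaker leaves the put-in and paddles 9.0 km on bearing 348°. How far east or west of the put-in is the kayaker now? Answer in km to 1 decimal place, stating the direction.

Leg 1 (348°, 9.0 km): east 9.0 sin 348° = -1.87, north 9.0 cos 348° = 8.80
Net east component: -1.87 km.

1.9 km west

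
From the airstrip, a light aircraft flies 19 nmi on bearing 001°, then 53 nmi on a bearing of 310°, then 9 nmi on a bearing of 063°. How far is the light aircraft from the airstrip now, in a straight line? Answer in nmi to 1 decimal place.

Leg 1 (001°, 19 nmi): east 19 sin 1° = 0.33, north 19 cos 1° = 19.00
Leg 2 (310°, 53 nmi): east 53 sin 310° = -40.60, north 53 cos 310° = 34.07
Leg 3 (063°, 9 nmi): east 9 sin 63° = 8.02, north 9 cos 63° = 4.09
Net: -32.25 east, 57.15 north. Distance = √((-32.25)² + (57.15)²) = 65.622 nmi.

65.6 nmi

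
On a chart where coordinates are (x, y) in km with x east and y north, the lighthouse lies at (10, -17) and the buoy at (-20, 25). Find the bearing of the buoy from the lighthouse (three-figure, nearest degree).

Δeast = -20 − 10 = -30.00; Δnorth = 25 − -17 = 42.00.
Bearing = atan2(Δeast, Δnorth) mod 360° = 324.46° ≈ 324°.

324°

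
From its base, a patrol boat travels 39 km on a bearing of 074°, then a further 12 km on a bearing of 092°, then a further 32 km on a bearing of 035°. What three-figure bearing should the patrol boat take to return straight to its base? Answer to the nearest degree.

242°

Leg 1 (074°, 39 km): east 39 sin 74° = 37.49, north 39 cos 74° = 10.75
Leg 2 (092°, 12 km): east 12 sin 92° = 11.99, north 12 cos 92° = -0.42
Leg 3 (035°, 32 km): east 32 sin 35° = 18.35, north 32 cos 35° = 26.21
Net displacement: 67.84 east, 36.54 north. Direction back to start is (-67.84, -36.54): bearing = atan2(-67.84, -36.54) mod 360° = 241.69° ≈ 242°.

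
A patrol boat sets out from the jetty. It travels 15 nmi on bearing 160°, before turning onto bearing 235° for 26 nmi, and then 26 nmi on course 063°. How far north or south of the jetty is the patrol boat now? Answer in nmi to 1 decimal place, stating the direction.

Leg 1 (160°, 15 nmi): east 15 sin 160° = 5.13, north 15 cos 160° = -14.10
Leg 2 (235°, 26 nmi): east 26 sin 235° = -21.30, north 26 cos 235° = -14.91
Leg 3 (063°, 26 nmi): east 26 sin 63° = 23.17, north 26 cos 63° = 11.80
Net north component: -17.20 nmi.

17.2 nmi south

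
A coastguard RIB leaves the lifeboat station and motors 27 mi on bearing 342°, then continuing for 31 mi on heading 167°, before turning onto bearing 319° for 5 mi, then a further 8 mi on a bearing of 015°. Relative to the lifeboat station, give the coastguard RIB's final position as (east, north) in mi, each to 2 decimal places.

(-2.58, 6.97)

Leg 1 (342°, 27 mi): east 27 sin 342° = -8.34, north 27 cos 342° = 25.68
Leg 2 (167°, 31 mi): east 31 sin 167° = 6.97, north 31 cos 167° = -30.21
Leg 3 (319°, 5 mi): east 5 sin 319° = -3.28, north 5 cos 319° = 3.77
Leg 4 (015°, 8 mi): east 8 sin 15° = 2.07, north 8 cos 15° = 7.73
Summing: -2.58 mi east, 6.97 mi north → (-2.58, 6.97).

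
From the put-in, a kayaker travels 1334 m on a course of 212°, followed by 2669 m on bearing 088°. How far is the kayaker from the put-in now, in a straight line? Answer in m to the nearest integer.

Leg 1 (212°, 1334 m): east 1334 sin 212° = -706.91, north 1334 cos 212° = -1131.30
Leg 2 (088°, 2669 m): east 2669 sin 88° = 2667.37, north 2669 cos 88° = 93.15
Net: 1960.46 east, -1038.15 north. Distance = √((1960.46)² + (-1038.15)²) = 2218.370 m.

2218 m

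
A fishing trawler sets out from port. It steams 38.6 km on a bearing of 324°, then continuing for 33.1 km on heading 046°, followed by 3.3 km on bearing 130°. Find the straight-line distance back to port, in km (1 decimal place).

52.2 km

Leg 1 (324°, 38.6 km): east 38.6 sin 324° = -22.69, north 38.6 cos 324° = 31.23
Leg 2 (046°, 33.1 km): east 33.1 sin 46° = 23.81, north 33.1 cos 46° = 22.99
Leg 3 (130°, 3.3 km): east 3.3 sin 130° = 2.53, north 3.3 cos 130° = -2.12
Net: 3.65 east, 52.10 north. Distance = √((3.65)² + (52.10)²) = 52.228 km.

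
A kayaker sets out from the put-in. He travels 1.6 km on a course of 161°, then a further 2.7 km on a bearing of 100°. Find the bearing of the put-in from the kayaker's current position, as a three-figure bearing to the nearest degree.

302°

Leg 1 (161°, 1.6 km): east 1.6 sin 161° = 0.52, north 1.6 cos 161° = -1.51
Leg 2 (100°, 2.7 km): east 2.7 sin 100° = 2.66, north 2.7 cos 100° = -0.47
Net displacement: 3.18 east, -1.98 north. Direction back to start is (-3.18, 1.98): bearing = atan2(-3.18, 1.98) mod 360° = 301.93° ≈ 302°.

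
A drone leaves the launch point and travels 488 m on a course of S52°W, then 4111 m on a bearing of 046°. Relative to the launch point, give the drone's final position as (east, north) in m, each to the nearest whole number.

Leg 1 (S52°W, 488 m): east 488 sin 232° = -384.55, north 488 cos 232° = -300.44
Leg 2 (046°, 4111 m): east 4111 sin 46° = 2957.21, north 4111 cos 46° = 2855.74
Summing: 2572.66 m east, 2555.30 m north → (2573, 2555).

(2573, 2555)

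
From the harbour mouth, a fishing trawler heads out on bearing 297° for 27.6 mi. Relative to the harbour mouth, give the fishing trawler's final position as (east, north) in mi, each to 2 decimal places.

(-24.59, 12.53)

Leg 1 (297°, 27.6 mi): east 27.6 sin 297° = -24.59, north 27.6 cos 297° = 12.53
Summing: -24.59 mi east, 12.53 mi north → (-24.59, 12.53).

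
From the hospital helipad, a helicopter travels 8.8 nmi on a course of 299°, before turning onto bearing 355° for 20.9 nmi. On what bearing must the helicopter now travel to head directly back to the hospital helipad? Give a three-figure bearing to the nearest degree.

Leg 1 (299°, 8.8 nmi): east 8.8 sin 299° = -7.70, north 8.8 cos 299° = 4.27
Leg 2 (355°, 20.9 nmi): east 20.9 sin 355° = -1.82, north 20.9 cos 355° = 20.82
Net displacement: -9.52 east, 25.09 north. Direction back to start is (9.52, -25.09): bearing = atan2(9.52, -25.09) mod 360° = 159.22° ≈ 159°.

159°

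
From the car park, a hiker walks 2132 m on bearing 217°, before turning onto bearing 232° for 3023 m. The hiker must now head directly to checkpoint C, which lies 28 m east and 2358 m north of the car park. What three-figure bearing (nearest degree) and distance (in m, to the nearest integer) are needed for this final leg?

Leg 1 (217°, 2132 m): east 2132 sin 217° = -1283.07, north 2132 cos 217° = -1702.69
Leg 2 (232°, 3023 m): east 3023 sin 232° = -2382.16, north 3023 cos 232° = -1861.14
Current position: (-3665.23, -3563.84). Target: (28, 2358). Remaining: Δeast = 3693.23, Δnorth = 5921.84.
Bearing = atan2(3693.23, 5921.84) mod 360° = 31.95°; distance = √((3693.23)² + (5921.84)²) = 6979.116 m.

032°, 6979 m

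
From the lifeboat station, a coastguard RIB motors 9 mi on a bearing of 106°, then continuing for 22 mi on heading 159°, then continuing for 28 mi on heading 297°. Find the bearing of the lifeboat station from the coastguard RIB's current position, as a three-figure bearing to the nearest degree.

039°

Leg 1 (106°, 9 mi): east 9 sin 106° = 8.65, north 9 cos 106° = -2.48
Leg 2 (159°, 22 mi): east 22 sin 159° = 7.88, north 22 cos 159° = -20.54
Leg 3 (297°, 28 mi): east 28 sin 297° = -24.95, north 28 cos 297° = 12.71
Net displacement: -8.41 east, -10.31 north. Direction back to start is (8.41, 10.31): bearing = atan2(8.41, 10.31) mod 360° = 39.22° ≈ 039°.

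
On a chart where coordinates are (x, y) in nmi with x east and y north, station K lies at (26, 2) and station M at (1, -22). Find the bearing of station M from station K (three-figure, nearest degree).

226°

Δeast = 1 − 26 = -25.00; Δnorth = -22 − 2 = -24.00.
Bearing = atan2(Δeast, Δnorth) mod 360° = 226.17° ≈ 226°.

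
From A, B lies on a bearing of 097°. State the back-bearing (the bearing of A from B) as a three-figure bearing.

277°

Back-bearing = 097° + 180° = 277°.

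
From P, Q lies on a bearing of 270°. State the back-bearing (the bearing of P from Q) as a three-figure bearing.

090°

Back-bearing = 270° − 180° = 090°.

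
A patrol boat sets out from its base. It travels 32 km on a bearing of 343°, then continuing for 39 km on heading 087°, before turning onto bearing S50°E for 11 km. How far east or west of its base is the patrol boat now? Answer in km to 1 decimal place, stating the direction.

38.0 km east

Leg 1 (343°, 32 km): east 32 sin 343° = -9.36, north 32 cos 343° = 30.60
Leg 2 (087°, 39 km): east 39 sin 87° = 38.95, north 39 cos 87° = 2.04
Leg 3 (S50°E, 11 km): east 11 sin 130° = 8.43, north 11 cos 130° = -7.07
Net east component: 38.02 km.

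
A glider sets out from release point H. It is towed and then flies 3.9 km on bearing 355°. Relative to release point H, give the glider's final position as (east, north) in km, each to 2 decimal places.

Leg 1 (355°, 3.9 km): east 3.9 sin 355° = -0.34, north 3.9 cos 355° = 3.89
Summing: -0.34 km east, 3.89 km north → (-0.34, 3.89).

(-0.34, 3.89)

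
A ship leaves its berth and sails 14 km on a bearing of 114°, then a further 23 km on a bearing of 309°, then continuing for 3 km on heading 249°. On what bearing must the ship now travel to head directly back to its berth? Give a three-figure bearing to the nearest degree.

134°

Leg 1 (114°, 14 km): east 14 sin 114° = 12.79, north 14 cos 114° = -5.69
Leg 2 (309°, 23 km): east 23 sin 309° = -17.87, north 23 cos 309° = 14.47
Leg 3 (249°, 3 km): east 3 sin 249° = -2.80, north 3 cos 249° = -1.08
Net displacement: -7.89 east, 7.70 north. Direction back to start is (7.89, -7.70): bearing = atan2(7.89, -7.70) mod 360° = 134.34° ≈ 134°.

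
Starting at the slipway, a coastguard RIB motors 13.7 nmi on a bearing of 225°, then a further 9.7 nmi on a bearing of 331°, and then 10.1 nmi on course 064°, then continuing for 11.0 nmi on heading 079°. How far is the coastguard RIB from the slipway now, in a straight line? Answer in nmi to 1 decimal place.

7.6 nmi

Leg 1 (225°, 13.7 nmi): east 13.7 sin 225° = -9.69, north 13.7 cos 225° = -9.69
Leg 2 (331°, 9.7 nmi): east 9.7 sin 331° = -4.70, north 9.7 cos 331° = 8.48
Leg 3 (064°, 10.1 nmi): east 10.1 sin 64° = 9.08, north 10.1 cos 64° = 4.43
Leg 4 (079°, 11.0 nmi): east 11.0 sin 79° = 10.80, north 11.0 cos 79° = 2.10
Net: 5.49 east, 5.32 north. Distance = √((5.49)² + (5.32)²) = 7.644 nmi.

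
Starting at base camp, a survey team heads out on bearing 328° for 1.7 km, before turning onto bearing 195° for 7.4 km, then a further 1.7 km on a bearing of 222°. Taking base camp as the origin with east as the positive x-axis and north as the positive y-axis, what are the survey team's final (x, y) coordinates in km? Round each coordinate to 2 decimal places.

Leg 1 (328°, 1.7 km): east 1.7 sin 328° = -0.90, north 1.7 cos 328° = 1.44
Leg 2 (195°, 7.4 km): east 7.4 sin 195° = -1.92, north 7.4 cos 195° = -7.15
Leg 3 (222°, 1.7 km): east 1.7 sin 222° = -1.14, north 1.7 cos 222° = -1.26
Summing: -3.95 km east, -6.97 km north → (-3.95, -6.97).

(-3.95, -6.97)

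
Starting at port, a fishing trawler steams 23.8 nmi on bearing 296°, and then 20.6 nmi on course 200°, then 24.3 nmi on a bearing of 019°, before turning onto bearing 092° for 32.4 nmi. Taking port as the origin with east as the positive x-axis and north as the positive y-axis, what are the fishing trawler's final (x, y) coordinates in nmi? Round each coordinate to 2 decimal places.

(11.85, 12.92)

Leg 1 (296°, 23.8 nmi): east 23.8 sin 296° = -21.39, north 23.8 cos 296° = 10.43
Leg 2 (200°, 20.6 nmi): east 20.6 sin 200° = -7.05, north 20.6 cos 200° = -19.36
Leg 3 (019°, 24.3 nmi): east 24.3 sin 19° = 7.91, north 24.3 cos 19° = 22.98
Leg 4 (092°, 32.4 nmi): east 32.4 sin 92° = 32.38, north 32.4 cos 92° = -1.13
Summing: 11.85 nmi east, 12.92 nmi north → (11.85, 12.92).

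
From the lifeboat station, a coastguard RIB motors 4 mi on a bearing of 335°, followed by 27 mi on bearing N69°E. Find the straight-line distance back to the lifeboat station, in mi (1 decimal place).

Leg 1 (335°, 4 mi): east 4 sin 335° = -1.69, north 4 cos 335° = 3.63
Leg 2 (N69°E, 27 mi): east 27 sin 69° = 25.21, north 27 cos 69° = 9.68
Net: 23.52 east, 13.30 north. Distance = √((23.52)² + (13.30)²) = 27.017 mi.

27.0 mi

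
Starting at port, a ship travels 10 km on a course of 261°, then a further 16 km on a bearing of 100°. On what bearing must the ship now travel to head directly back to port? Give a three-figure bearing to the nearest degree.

306°

Leg 1 (261°, 10 km): east 10 sin 261° = -9.88, north 10 cos 261° = -1.56
Leg 2 (100°, 16 km): east 16 sin 100° = 15.76, north 16 cos 100° = -2.78
Net displacement: 5.88 east, -4.34 north. Direction back to start is (-5.88, 4.34): bearing = atan2(-5.88, 4.34) mod 360° = 306.45° ≈ 306°.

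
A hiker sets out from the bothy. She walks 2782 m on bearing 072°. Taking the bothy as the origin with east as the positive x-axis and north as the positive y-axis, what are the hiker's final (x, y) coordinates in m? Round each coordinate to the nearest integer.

Leg 1 (072°, 2782 m): east 2782 sin 72° = 2645.84, north 2782 cos 72° = 859.69
Summing: 2645.84 m east, 859.69 m north → (2646, 860).

(2646, 860)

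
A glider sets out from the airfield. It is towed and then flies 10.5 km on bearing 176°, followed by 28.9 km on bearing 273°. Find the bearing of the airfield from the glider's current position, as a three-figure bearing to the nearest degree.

072°

Leg 1 (176°, 10.5 km): east 10.5 sin 176° = 0.73, north 10.5 cos 176° = -10.47
Leg 2 (273°, 28.9 km): east 28.9 sin 273° = -28.86, north 28.9 cos 273° = 1.51
Net displacement: -28.13 east, -8.96 north. Direction back to start is (28.13, 8.96): bearing = atan2(28.13, 8.96) mod 360° = 72.33° ≈ 072°.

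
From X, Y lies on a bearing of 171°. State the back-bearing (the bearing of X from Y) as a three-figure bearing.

Back-bearing = 171° + 180° = 351°.

351°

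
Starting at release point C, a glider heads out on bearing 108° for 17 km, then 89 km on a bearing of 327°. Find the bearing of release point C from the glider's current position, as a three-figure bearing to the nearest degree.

155°

Leg 1 (108°, 17 km): east 17 sin 108° = 16.17, north 17 cos 108° = -5.25
Leg 2 (327°, 89 km): east 89 sin 327° = -48.47, north 89 cos 327° = 74.64
Net displacement: -32.30 east, 69.39 north. Direction back to start is (32.30, -69.39): bearing = atan2(32.30, -69.39) mod 360° = 155.03° ≈ 155°.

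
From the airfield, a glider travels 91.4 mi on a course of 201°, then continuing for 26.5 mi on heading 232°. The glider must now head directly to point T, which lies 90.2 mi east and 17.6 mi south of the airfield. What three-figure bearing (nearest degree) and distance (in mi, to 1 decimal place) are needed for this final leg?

Leg 1 (201°, 91.4 mi): east 91.4 sin 201° = -32.75, north 91.4 cos 201° = -85.33
Leg 2 (232°, 26.5 mi): east 26.5 sin 232° = -20.88, north 26.5 cos 232° = -16.32
Current position: (-53.64, -101.64). Target: (90.2, -17.6). Remaining: Δeast = 143.84, Δnorth = 84.04.
Bearing = atan2(143.84, 84.04) mod 360° = 59.70°; distance = √((143.84)² + (84.04)²) = 166.591 mi.

060°, 166.6 mi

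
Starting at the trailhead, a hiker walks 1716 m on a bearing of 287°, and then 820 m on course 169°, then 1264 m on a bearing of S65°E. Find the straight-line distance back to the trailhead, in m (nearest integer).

903 m

Leg 1 (287°, 1716 m): east 1716 sin 287° = -1641.02, north 1716 cos 287° = 501.71
Leg 2 (169°, 820 m): east 820 sin 169° = 156.46, north 820 cos 169° = -804.93
Leg 3 (S65°E, 1264 m): east 1264 sin 115° = 1145.57, north 1264 cos 115° = -534.19
Net: -338.98 east, -837.41 north. Distance = √((-338.98)² + (-837.41)²) = 903.422 m.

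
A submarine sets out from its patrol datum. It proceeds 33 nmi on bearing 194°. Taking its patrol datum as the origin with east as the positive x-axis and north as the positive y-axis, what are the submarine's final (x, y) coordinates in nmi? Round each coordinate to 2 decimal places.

(-7.98, -32.02)

Leg 1 (194°, 33 nmi): east 33 sin 194° = -7.98, north 33 cos 194° = -32.02
Summing: -7.98 nmi east, -32.02 nmi north → (-7.98, -32.02).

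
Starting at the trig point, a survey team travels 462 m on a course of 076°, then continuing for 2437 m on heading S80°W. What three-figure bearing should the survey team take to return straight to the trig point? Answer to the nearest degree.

Leg 1 (076°, 462 m): east 462 sin 76° = 448.28, north 462 cos 76° = 111.77
Leg 2 (S80°W, 2437 m): east 2437 sin 260° = -2399.98, north 2437 cos 260° = -423.18
Net displacement: -1951.70 east, -311.41 north. Direction back to start is (1951.70, 311.41): bearing = atan2(1951.70, 311.41) mod 360° = 80.93° ≈ 081°.

081°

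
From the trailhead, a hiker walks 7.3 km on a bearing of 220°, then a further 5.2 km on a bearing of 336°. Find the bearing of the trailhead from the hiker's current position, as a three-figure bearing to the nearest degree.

Leg 1 (220°, 7.3 km): east 7.3 sin 220° = -4.69, north 7.3 cos 220° = -5.59
Leg 2 (336°, 5.2 km): east 5.2 sin 336° = -2.12, north 5.2 cos 336° = 4.75
Net displacement: -6.81 east, -0.84 north. Direction back to start is (6.81, 0.84): bearing = atan2(6.81, 0.84) mod 360° = 82.95° ≈ 083°.

083°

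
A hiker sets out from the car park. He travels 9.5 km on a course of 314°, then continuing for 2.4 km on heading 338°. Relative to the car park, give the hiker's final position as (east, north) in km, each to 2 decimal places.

(-7.73, 8.82)

Leg 1 (314°, 9.5 km): east 9.5 sin 314° = -6.83, north 9.5 cos 314° = 6.60
Leg 2 (338°, 2.4 km): east 2.4 sin 338° = -0.90, north 2.4 cos 338° = 2.23
Summing: -7.73 km east, 8.82 km north → (-7.73, 8.82).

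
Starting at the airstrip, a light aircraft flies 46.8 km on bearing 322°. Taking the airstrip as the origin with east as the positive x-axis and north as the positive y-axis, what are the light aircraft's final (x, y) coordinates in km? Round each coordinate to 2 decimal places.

Leg 1 (322°, 46.8 km): east 46.8 sin 322° = -28.81, north 46.8 cos 322° = 36.88
Summing: -28.81 km east, 36.88 km north → (-28.81, 36.88).

(-28.81, 36.88)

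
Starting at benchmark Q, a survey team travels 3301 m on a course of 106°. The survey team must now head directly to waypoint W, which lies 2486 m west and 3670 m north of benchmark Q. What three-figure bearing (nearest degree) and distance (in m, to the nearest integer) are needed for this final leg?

309°, 7280 m

Leg 1 (106°, 3301 m): east 3301 sin 106° = 3173.12, north 3301 cos 106° = -909.88
Current position: (3173.12, -909.88). Target: (-2486, 3670). Remaining: Δeast = -5659.12, Δnorth = 4579.88.
Bearing = atan2(-5659.12, 4579.88) mod 360° = 308.98°; distance = √((-5659.12)² + (4579.88)²) = 7280.178 m.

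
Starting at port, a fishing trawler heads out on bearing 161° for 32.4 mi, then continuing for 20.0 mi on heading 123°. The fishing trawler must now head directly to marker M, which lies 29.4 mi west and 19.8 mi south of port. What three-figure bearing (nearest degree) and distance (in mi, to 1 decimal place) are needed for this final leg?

291°, 60.7 mi

Leg 1 (161°, 32.4 mi): east 32.4 sin 161° = 10.55, north 32.4 cos 161° = -30.63
Leg 2 (123°, 20.0 mi): east 20.0 sin 123° = 16.77, north 20.0 cos 123° = -10.89
Current position: (27.32, -41.53). Target: (-29.4, -19.8). Remaining: Δeast = -56.72, Δnorth = 21.73.
Bearing = atan2(-56.72, 21.73) mod 360° = 290.96°; distance = √((-56.72)² + (21.73)²) = 60.741 mi.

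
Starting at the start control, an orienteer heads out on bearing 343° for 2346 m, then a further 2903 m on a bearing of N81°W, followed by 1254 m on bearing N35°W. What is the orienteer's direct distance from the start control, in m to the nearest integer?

5668 m

Leg 1 (343°, 2346 m): east 2346 sin 343° = -685.90, north 2346 cos 343° = 2243.49
Leg 2 (N81°W, 2903 m): east 2903 sin 279° = -2867.26, north 2903 cos 279° = 454.13
Leg 3 (N35°W, 1254 m): east 1254 sin 325° = -719.26, north 1254 cos 325° = 1027.22
Net: -4272.43 east, 3724.84 north. Distance = √((-4272.43)² + (3724.84)²) = 5668.161 m.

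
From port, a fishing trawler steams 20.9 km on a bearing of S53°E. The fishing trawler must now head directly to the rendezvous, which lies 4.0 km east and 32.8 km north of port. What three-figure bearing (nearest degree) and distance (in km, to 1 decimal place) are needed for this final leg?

344°, 47.1 km

Leg 1 (S53°E, 20.9 km): east 20.9 sin 127° = 16.69, north 20.9 cos 127° = -12.58
Current position: (16.69, -12.58). Target: (4.0, 32.8). Remaining: Δeast = -12.69, Δnorth = 45.38.
Bearing = atan2(-12.69, 45.38) mod 360° = 344.37°; distance = √((-12.69)² + (45.38)²) = 47.119 km.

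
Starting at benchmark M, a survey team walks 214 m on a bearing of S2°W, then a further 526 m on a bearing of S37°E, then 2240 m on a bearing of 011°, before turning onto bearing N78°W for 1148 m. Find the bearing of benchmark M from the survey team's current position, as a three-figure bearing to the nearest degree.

168°

Leg 1 (S2°W, 214 m): east 214 sin 182° = -7.47, north 214 cos 182° = -213.87
Leg 2 (S37°E, 526 m): east 526 sin 143° = 316.55, north 526 cos 143° = -420.08
Leg 3 (011°, 2240 m): east 2240 sin 11° = 427.41, north 2240 cos 11° = 2198.84
Leg 4 (N78°W, 1148 m): east 1148 sin 282° = -1122.91, north 1148 cos 282° = 238.68
Net displacement: -386.42 east, 1803.58 north. Direction back to start is (386.42, -1803.58): bearing = atan2(386.42, -1803.58) mod 360° = 167.91° ≈ 168°.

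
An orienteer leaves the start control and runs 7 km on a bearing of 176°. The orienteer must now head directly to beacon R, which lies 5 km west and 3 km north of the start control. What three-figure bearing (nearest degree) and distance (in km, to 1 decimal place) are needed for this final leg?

331°, 11.4 km

Leg 1 (176°, 7 km): east 7 sin 176° = 0.49, north 7 cos 176° = -6.98
Current position: (0.49, -6.98). Target: (-5, 3). Remaining: Δeast = -5.49, Δnorth = 9.98.
Bearing = atan2(-5.49, 9.98) mod 360° = 331.20°; distance = √((-5.49)² + (9.98)²) = 11.392 km.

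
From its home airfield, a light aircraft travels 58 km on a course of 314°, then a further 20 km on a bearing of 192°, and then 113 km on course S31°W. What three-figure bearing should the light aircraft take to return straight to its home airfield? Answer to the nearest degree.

054°

Leg 1 (314°, 58 km): east 58 sin 314° = -41.72, north 58 cos 314° = 40.29
Leg 2 (192°, 20 km): east 20 sin 192° = -4.16, north 20 cos 192° = -19.56
Leg 3 (S31°W, 113 km): east 113 sin 211° = -58.20, north 113 cos 211° = -96.86
Net displacement: -104.08 east, -76.13 north. Direction back to start is (104.08, 76.13): bearing = atan2(104.08, 76.13) mod 360° = 53.81° ≈ 054°.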